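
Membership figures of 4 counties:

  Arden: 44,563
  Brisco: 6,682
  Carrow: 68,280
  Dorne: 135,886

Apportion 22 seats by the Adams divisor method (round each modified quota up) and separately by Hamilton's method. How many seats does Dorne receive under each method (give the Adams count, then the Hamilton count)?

11 and 12

Adams: Arden 4, Brisco 1, Carrow 6, Dorne 11.
Hamilton: Arden 4, Brisco 0, Carrow 6, Dorne 12.
Dorne gets 11 under Adams and 12 under Hamilton.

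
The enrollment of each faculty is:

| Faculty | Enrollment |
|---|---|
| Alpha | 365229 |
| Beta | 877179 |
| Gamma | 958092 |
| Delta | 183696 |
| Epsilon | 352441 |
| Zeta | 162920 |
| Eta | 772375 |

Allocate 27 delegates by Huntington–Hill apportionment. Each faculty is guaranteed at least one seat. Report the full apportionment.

With divisor 138184: modified quotas Alpha 2.643, Beta 6.348, Gamma 6.933, Delta 1.329, Epsilon 2.551, Zeta 1.179, Eta 5.589.
Geometric-mean thresholds: Alpha √(2·3)=2.449, Beta √(6·7)=6.481, Gamma √(6·7)=6.481, Delta √(1·2)=1.414, Epsilon √(2·3)=2.449, Zeta √(1·2)=1.414, Eta √(5·6)=5.477.
Each quota rounded against its threshold gives Alpha 3, Beta 6, Gamma 7, Delta 1, Epsilon 3, Zeta 1, Eta 6 (total 27).

Alpha=3, Beta=6, Gamma=7, Delta=1, Epsilon=3, Zeta=1, Eta=6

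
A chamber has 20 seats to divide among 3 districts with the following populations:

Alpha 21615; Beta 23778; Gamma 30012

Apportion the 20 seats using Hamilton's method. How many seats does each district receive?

The standard divisor is 75405/20 ≈ 3770.25.
Standard quotas: Alpha 5.7330, Beta 6.3067, Gamma 7.9602.
Lower quotas: Alpha 5, Beta 6, Gamma 7 (sum 18, leaving 2 seats).
Remainders in descending order: Gamma 0.9602, Alpha 0.7330, Beta 0.3067.
Largest remainders: Gamma, Alpha receive the extra seats.

Alpha 6, Beta 6, Gamma 8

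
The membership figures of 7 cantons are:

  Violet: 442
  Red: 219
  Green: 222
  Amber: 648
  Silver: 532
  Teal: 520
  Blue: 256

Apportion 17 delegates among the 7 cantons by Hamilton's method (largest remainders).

Violet=3, Red=1, Green=1, Amber=4, Silver=3, Teal=3, Blue=2

Total 2839; standard divisor 2839/17 = 167.
Standard quotas: Violet 2.647, Red 1.311, Green 1.329, Amber 3.880, Silver 3.186, Teal 3.114, Blue 1.533.
Lower quotas: Violet 2, Red 1, Green 1, Amber 3, Silver 3, Teal 3, Blue 1 (sum 14, leaving 3 seats).
Remainders in descending order: Amber 0.880, Violet 0.647, Blue 0.533, Green 0.329, Red 0.311, Silver 0.186, Teal 0.114.
The surplus seats go to Amber, Violet, Blue.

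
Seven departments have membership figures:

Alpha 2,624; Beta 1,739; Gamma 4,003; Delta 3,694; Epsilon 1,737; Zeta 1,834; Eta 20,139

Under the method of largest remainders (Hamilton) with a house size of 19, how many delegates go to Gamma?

Standard divisor: 35770 ÷ 19 ≈ 1882.632.
Standard quotas: Alpha 1.3938, Beta 0.9237, Gamma 2.1263, Delta 1.9621, Epsilon 0.9226, Zeta 0.9742, Eta 10.6973.
Lower quotas: Alpha 1, Beta 0, Gamma 2, Delta 1, Epsilon 0, Zeta 0, Eta 10 (sum 14, leaving 5 seats).
Remainders in descending order: Zeta 0.9742, Delta 0.9621, Beta 0.9237, Epsilon 0.9226, Eta 0.6973, Alpha 0.3938, Gamma 0.1263.
Largest remainders: Zeta, Delta, Beta, Epsilon, Eta receive the extra seats.
Gamma receives 2.

2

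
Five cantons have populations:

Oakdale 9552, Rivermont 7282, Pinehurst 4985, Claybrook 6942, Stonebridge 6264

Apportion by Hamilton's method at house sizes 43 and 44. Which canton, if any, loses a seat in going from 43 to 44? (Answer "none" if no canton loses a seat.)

none

At 43 seats: Oakdale 12, Rivermont 9, Pinehurst 6, Claybrook 8, Stonebridge 8.
At 44 seats: Oakdale 12, Rivermont 9, Pinehurst 6, Claybrook 9, Stonebridge 8.
No canton's allocation decreased.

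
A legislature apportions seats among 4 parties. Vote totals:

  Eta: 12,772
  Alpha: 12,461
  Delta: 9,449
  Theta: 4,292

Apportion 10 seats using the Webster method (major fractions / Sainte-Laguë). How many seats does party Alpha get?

Standard divisor 38974/10 ≈ 3897.4; standard quotas: Eta 3.277, Alpha 3.197, Delta 2.424, Theta 1.101.
Rounding to the nearest integer gives 3, 3, 2, 1 = 9 seats, so the divisor must be adjusted.
With modified divisor 3700: modified quotas Eta 3.452, Alpha 3.368, Delta 2.554, Theta 1.160.
Rounding to the nearest integer: Eta 3, Alpha 3, Delta 3, Theta 1 (total 10).
Alpha receives 3.

3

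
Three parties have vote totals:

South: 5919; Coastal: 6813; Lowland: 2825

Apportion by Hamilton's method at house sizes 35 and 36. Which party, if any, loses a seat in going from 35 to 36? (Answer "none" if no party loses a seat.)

Lowland

At 35 seats: South 13, Coastal 15, Lowland 7.
At 36 seats: South 14, Coastal 16, Lowland 6.
Lowland drops from 7 to 6.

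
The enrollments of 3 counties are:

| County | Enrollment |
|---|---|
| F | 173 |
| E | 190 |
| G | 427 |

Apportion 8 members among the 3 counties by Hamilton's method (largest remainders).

The standard divisor is 790/8 ≈ 98.75.
Standard quotas: F 1.752, E 1.924, G 4.324.
Lower quotas: F 1, E 1, G 4 (sum 6, leaving 2 seats).
Remainders in descending order: E 0.924, F 0.752, G 0.324.
The surplus seats go to E, F.

F 2, E 2, G 4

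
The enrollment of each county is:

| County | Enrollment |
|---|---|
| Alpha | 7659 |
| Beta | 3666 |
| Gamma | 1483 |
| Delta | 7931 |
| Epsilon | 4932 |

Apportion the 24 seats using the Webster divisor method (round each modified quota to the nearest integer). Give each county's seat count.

Alpha=7; Beta=3; Gamma=1; Delta=8; Epsilon=5

Standard divisor 25671/24 ≈ 1069.625; standard quotas: Alpha 7.160, Beta 3.427, Gamma 1.386, Delta 7.415, Epsilon 4.611.
Rounding to the nearest integer gives 7, 3, 1, 7, 5 = 23 seats, so the divisor must be adjusted.
With modified divisor 1054.46: modified quotas Alpha 7.263, Beta 3.477, Gamma 1.406, Delta 7.521, Epsilon 4.677.
Rounding to the nearest integer: Alpha 7, Beta 3, Gamma 1, Delta 8, Epsilon 5 (total 24).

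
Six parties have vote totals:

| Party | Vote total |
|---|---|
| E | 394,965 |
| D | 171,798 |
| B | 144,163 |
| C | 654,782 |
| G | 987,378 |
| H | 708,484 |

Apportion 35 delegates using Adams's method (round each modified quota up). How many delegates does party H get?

8

Standard divisor 3061570/35 ≈ 87473.429; standard quotas: E 4.515, D 1.964, B 1.648, C 7.485, G 11.288, H 8.099.
Rounding up gives 5, 2, 2, 8, 12, 9 = 38 seats, so the divisor must be adjusted.
With modified divisor 96100: modified quotas E 4.110, D 1.788, B 1.500, C 6.814, G 10.274, H 7.372.
Rounding up: E 5, D 2, B 2, C 7, G 11, H 8 (total 35).
H receives 8.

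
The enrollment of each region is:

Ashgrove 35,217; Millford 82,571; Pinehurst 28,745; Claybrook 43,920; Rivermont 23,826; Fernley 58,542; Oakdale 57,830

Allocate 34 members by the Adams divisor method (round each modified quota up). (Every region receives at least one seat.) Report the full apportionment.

Standard divisor 330651/34 ≈ 9725.029; standard quotas: Ashgrove 3.621, Millford 8.491, Pinehurst 2.956, Claybrook 4.516, Rivermont 2.450, Fernley 6.020, Oakdale 5.947.
Rounding up gives 4, 9, 3, 5, 3, 7, 6 = 37 seats, so the divisor must be adjusted.
With modified divisor 11300: modified quotas Ashgrove 3.117, Millford 7.307, Pinehurst 2.544, Claybrook 3.887, Rivermont 2.108, Fernley 5.181, Oakdale 5.118.
Rounding up: Ashgrove 4, Millford 8, Pinehurst 3, Claybrook 4, Rivermont 3, Fernley 6, Oakdale 6 (total 34).

Ashgrove 4, Millford 8, Pinehurst 3, Claybrook 4, Rivermont 3, Fernley 6, Oakdale 6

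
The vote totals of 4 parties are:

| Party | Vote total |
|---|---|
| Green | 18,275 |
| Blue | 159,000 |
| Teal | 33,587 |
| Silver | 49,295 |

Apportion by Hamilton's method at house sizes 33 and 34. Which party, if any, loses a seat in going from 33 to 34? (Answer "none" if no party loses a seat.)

Green

At 33 seats: Green 3, Blue 20, Teal 4, Silver 6.
At 34 seats: Green 2, Blue 21, Teal 4, Silver 7.
Green drops from 3 to 2.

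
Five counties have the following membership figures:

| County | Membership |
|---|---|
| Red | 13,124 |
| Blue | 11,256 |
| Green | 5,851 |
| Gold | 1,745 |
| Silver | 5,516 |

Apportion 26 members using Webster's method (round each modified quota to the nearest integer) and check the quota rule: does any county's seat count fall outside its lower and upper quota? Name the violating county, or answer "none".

none

Standard quotas: Red 9.101, Blue 7.806, Green 4.058, Gold 1.210, Silver 3.825.
Webster allocation: Red 9, Blue 8, Green 4, Gold 1, Silver 4.
Every allocation lies between the lower and upper quota.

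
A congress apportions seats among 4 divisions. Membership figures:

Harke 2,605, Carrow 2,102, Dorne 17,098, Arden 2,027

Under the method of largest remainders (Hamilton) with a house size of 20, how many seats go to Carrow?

Total 23832; standard divisor 23832/20 ≈ 1191.6.
Standard quotas: Harke 2.1861, Carrow 1.7640, Dorne 14.3488, Arden 1.7011.
Lower quotas: Harke 2, Carrow 1, Dorne 14, Arden 1 (sum 18, leaving 2 seats).
Remainders in descending order: Carrow 0.7640, Arden 0.7011, Dorne 0.3488, Harke 0.1861.
The surplus seats go to Carrow, Arden.
Carrow receives 2.

2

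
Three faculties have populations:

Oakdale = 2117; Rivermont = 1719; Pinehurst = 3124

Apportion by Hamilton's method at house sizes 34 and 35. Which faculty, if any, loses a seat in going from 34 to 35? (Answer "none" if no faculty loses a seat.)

Rivermont

At 34 seats: Oakdale 10, Rivermont 9, Pinehurst 15.
At 35 seats: Oakdale 11, Rivermont 8, Pinehurst 16.
Rivermont drops from 9 to 8.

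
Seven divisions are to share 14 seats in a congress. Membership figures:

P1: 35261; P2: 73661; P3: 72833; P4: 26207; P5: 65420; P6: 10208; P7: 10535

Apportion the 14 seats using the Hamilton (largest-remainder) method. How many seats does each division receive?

Total 294125; standard divisor 294125/14 ≈ 21008.929.
Standard quotas: P1 1.6784, P2 3.5062, P3 3.4668, P4 1.2474, P5 3.1139, P6 0.4859, P7 0.5015.
Lower quotas: P1 1, P2 3, P3 3, P4 1, P5 3, P6 0, P7 0 (sum 11, leaving 3 seats).
Remainders in descending order: P1 0.6784, P2 0.5062, P7 0.5015, P6 0.4859, P3 0.4668, P4 0.2474, P5 0.1139.
Largest remainders: P1, P2, P7 receive the extra seats.

P1 2; P2 4; P3 3; P4 1; P5 3; P6 0; P7 1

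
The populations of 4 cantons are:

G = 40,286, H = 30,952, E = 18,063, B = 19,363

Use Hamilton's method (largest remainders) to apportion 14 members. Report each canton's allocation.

The standard divisor is 108664/14 ≈ 7761.714.
Standard quotas: G 5.1903, H 3.9878, E 2.3272, B 2.4947.
Lower quotas: G 5, H 3, E 2, B 2 (sum 12, leaving 2 seats).
Remainders in descending order: H 0.9878, B 0.4947, E 0.3272, G 0.1903.
Largest remainders: H, B receive the extra seats.

G=5, H=4, E=2, B=3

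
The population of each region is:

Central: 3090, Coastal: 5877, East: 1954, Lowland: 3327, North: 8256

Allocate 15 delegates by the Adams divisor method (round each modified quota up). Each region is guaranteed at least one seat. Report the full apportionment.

Standard divisor 22504/15 ≈ 1500.267; standard quotas: Central 2.060, Coastal 3.917, East 1.302, Lowland 2.218, North 5.503.
Rounding up gives 3, 4, 2, 3, 6 = 18 seats, so the divisor must be adjusted.
With modified divisor 1800: modified quotas Central 1.717, Coastal 3.265, East 1.086, Lowland 1.848, North 4.587.
Rounding up: Central 2, Coastal 4, East 2, Lowland 2, North 5 (total 15).

Central=2; Coastal=4; East=2; Lowland=2; North=5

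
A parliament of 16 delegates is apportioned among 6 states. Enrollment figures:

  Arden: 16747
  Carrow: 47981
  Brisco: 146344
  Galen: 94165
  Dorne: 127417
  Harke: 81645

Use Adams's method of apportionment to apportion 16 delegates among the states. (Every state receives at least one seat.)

Arden: 1; Carrow: 2; Brisco: 4; Galen: 3; Dorne: 4; Harke: 2

Standard divisor 514299/16 ≈ 32143.688; standard quotas: Arden 0.521, Carrow 1.493, Brisco 4.553, Galen 2.930, Dorne 3.964, Harke 2.540.
Rounding up gives 1, 2, 5, 3, 4, 3 = 18 seats, so the divisor must be adjusted.
With modified divisor 41600: modified quotas Arden 0.403, Carrow 1.153, Brisco 3.518, Galen 2.264, Dorne 3.063, Harke 1.963.
Rounding up: Arden 1, Carrow 2, Brisco 4, Galen 3, Dorne 4, Harke 2 (total 16).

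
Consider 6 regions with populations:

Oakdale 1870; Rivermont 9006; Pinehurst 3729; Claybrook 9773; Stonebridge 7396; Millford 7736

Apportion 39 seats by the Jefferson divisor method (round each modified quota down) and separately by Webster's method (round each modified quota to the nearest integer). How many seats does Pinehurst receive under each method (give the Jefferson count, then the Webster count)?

Jefferson: Oakdale 2, Rivermont 9, Pinehurst 3, Claybrook 10, Stonebridge 7, Millford 8.
Webster: Oakdale 2, Rivermont 9, Pinehurst 4, Claybrook 9, Stonebridge 7, Millford 8.
Pinehurst gets 3 under Jefferson and 4 under Webster.

3 and 4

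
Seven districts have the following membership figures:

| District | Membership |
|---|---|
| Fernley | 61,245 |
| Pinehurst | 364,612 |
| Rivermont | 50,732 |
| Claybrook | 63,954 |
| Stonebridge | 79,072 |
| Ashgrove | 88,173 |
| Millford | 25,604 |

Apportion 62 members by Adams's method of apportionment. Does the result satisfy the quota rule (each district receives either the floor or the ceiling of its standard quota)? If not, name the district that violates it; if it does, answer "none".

Pinehurst

Standard quotas: Fernley 5.178, Pinehurst 30.824, Rivermont 4.289, Claybrook 5.407, Stonebridge 6.685, Ashgrove 7.454, Millford 2.165.
Adams allocation: Fernley 5, Pinehurst 29, Rivermont 5, Claybrook 6, Stonebridge 7, Ashgrove 7, Millford 3.
Pinehurst has quota 30.824 (lower 30, upper 31) but receives 29 — outside the quota interval.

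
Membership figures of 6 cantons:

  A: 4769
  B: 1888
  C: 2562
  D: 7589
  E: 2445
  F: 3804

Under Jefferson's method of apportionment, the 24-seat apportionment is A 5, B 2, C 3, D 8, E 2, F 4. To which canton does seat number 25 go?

Priority for the next seat is population ÷ (current seats + 1).
Priorities: A 794.833, B 629.333, C 640.500, D 843.222, E 815.000, F 760.800.
Highest priority: D.

D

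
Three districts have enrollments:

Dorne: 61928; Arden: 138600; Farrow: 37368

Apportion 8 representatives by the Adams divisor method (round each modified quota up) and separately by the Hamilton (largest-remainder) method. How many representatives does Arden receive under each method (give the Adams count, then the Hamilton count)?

4 and 5

Adams: Dorne 2, Arden 4, Farrow 2.
Hamilton: Dorne 2, Arden 5, Farrow 1.
Arden gets 4 under Adams and 5 under Hamilton.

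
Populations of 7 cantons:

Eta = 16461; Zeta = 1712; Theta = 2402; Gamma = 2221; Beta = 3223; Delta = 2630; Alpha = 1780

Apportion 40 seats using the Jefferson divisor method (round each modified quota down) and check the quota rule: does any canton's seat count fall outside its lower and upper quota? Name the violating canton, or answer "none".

Eta

Standard quotas: Eta 21.639, Zeta 2.250, Theta 3.158, Gamma 2.920, Beta 4.237, Delta 3.457, Alpha 2.340.
Jefferson allocation: Eta 23, Zeta 2, Theta 3, Gamma 3, Beta 4, Delta 3, Alpha 2.
Eta has quota 21.639 (lower 21, upper 22) but receives 23 — outside the quota interval.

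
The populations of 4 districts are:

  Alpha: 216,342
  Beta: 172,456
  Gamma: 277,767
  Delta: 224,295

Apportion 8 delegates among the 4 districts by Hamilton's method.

Standard divisor: 890860 ÷ 8 ≈ 111357.5.
Standard quotas: Alpha 1.9428, Beta 1.5487, Gamma 2.4944, Delta 2.0142.
Lower quotas: Alpha 1, Beta 1, Gamma 2, Delta 2 (sum 6, leaving 2 seats).
Remainders in descending order: Alpha 0.9428, Beta 0.5487, Gamma 0.4944, Delta 0.0142.
The surplus seats go to Alpha, Beta.

Alpha=2, Beta=2, Gamma=2, Delta=2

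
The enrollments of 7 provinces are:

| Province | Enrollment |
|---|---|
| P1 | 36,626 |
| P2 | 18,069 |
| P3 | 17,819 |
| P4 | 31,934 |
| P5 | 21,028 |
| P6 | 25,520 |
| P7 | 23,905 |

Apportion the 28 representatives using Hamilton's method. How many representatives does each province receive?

P1 6; P2 3; P3 3; P4 5; P5 3; P6 4; P7 4

Total 174901; standard divisor 174901/28 ≈ 6246.464.
Standard quotas: P1 5.8635, P2 2.8927, P3 2.8527, P4 5.1123, P5 3.3664, P6 4.0855, P7 3.8270.
Lower quotas: P1 5, P2 2, P3 2, P4 5, P5 3, P6 4, P7 3 (sum 24, leaving 4 seats).
Remainders in descending order: P2 0.8927, P1 0.8635, P3 0.8527, P7 0.8270, P5 0.3664, P4 0.1123, P6 0.0855.
Largest remainders: P2, P1, P3, P7 receive the extra seats.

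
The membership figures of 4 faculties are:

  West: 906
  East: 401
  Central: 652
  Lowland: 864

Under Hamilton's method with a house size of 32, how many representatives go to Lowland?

Total 2823; standard divisor 2823/32 ≈ 88.219.
Standard quotas: West 10.270, East 4.546, Central 7.391, Lowland 9.794.
Lower quotas: West 10, East 4, Central 7, Lowland 9 (sum 30, leaving 2 seats).
Remainders in descending order: Lowland 0.794, East 0.546, Central 0.391, West 0.270.
The surplus seats go to Lowland, East.
Lowland receives 10.

10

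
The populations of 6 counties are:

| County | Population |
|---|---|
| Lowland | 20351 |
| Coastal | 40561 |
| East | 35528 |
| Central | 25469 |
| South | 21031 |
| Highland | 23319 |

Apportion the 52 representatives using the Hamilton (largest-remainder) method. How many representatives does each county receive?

The standard divisor is 166259/52 ≈ 3197.288.
Standard quotas: Lowland 6.3651, Coastal 12.6861, East 11.1119, Central 7.9658, South 6.5778, Highland 7.2934.
Lower quotas: Lowland 6, Coastal 12, East 11, Central 7, South 6, Highland 7 (sum 49, leaving 3 seats).
Remainders in descending order: Central 0.9658, Coastal 0.6861, South 0.5778, Lowland 0.3651, Highland 0.2934, East 0.1119.
The surplus seats go to Central, Coastal, South.

Lowland=6, Coastal=13, East=11, Central=8, South=7, Highland=7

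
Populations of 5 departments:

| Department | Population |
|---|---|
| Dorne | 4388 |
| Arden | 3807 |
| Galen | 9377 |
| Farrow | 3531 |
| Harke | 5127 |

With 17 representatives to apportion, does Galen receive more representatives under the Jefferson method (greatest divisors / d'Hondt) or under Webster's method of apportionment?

Jefferson: Dorne 3, Arden 2, Galen 7, Farrow 2, Harke 3.
Webster: Dorne 3, Arden 3, Galen 6, Farrow 2, Harke 3.
Galen gets 7 under Jefferson and 6 under Webster.

Jefferson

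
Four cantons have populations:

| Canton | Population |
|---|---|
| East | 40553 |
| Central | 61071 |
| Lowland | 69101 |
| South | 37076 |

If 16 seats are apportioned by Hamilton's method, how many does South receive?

Total 207801; standard divisor 207801/16 ≈ 12987.562.
Standard quotas: East 3.1224, Central 4.7023, Lowland 5.3206, South 2.8547.
Lower quotas: East 3, Central 4, Lowland 5, South 2 (sum 14, leaving 2 seats).
Remainders in descending order: South 0.8547, Central 0.7023, Lowland 0.3206, East 0.1224.
Largest remainders: South, Central receive the extra seats.
South receives 3.

3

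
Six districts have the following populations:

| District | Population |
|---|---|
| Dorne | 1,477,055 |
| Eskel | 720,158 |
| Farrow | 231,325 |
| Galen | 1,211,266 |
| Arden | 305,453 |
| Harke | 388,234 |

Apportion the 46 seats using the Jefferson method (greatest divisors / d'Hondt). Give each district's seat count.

Standard divisor 4333491/46 ≈ 94206.326; standard quotas: Dorne 15.679, Eskel 7.644, Farrow 2.456, Galen 12.858, Arden 3.242, Harke 4.121.
Rounding down gives 15, 7, 2, 12, 3, 4 = 43 seats, so the divisor must be adjusted.
With modified divisor 88500: modified quotas Dorne 16.690, Eskel 8.137, Farrow 2.614, Galen 13.687, Arden 3.451, Harke 4.387.
Rounding down: Dorne 16, Eskel 8, Farrow 2, Galen 13, Arden 3, Harke 4 (total 46).

Dorne: 16, Eskel: 8, Farrow: 2, Galen: 13, Arden: 3, Harke: 4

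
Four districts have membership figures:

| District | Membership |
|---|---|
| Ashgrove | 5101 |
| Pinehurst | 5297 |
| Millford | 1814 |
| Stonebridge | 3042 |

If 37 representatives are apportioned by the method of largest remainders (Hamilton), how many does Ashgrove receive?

12

Total 15254; standard divisor 15254/37 ≈ 412.27.
Standard quotas: Ashgrove 12.3730, Pinehurst 12.8484, Millford 4.4000, Stonebridge 7.3787.
Lower quotas: Ashgrove 12, Pinehurst 12, Millford 4, Stonebridge 7 (sum 35, leaving 2 seats).
Remainders in descending order: Pinehurst 0.8484, Millford 0.4000, Stonebridge 0.3787, Ashgrove 0.3730.
Largest remainders: Pinehurst, Millford receive the extra seats.
Ashgrove receives 12.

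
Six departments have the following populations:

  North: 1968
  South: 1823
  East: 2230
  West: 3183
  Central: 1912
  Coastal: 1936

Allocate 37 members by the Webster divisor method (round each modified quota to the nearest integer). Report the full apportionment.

North 6, South 5, East 6, West 9, Central 5, Coastal 6

Standard divisor 13052/37 ≈ 352.757; standard quotas: North 5.579, South 5.168, East 6.322, West 9.023, Central 5.420, Coastal 5.488.
Rounding to the nearest integer gives 6, 5, 6, 9, 5, 5 = 36 seats, so the divisor must be adjusted.
With modified divisor 350: modified quotas North 5.623, South 5.209, East 6.371, West 9.094, Central 5.463, Coastal 5.531.
Rounding to the nearest integer: North 6, South 5, East 6, West 9, Central 5, Coastal 6 (total 37).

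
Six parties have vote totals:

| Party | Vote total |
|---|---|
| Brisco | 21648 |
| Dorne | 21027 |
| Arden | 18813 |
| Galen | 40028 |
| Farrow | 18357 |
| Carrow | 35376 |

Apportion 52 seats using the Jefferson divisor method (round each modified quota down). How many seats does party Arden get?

Standard divisor 155249/52 ≈ 2985.558; standard quotas: Brisco 7.251, Dorne 7.043, Arden 6.301, Galen 13.407, Farrow 6.149, Carrow 11.849.
Rounding down gives 7, 7, 6, 13, 6, 11 = 50 seats, so the divisor must be adjusted.
With modified divisor 2800: modified quotas Brisco 7.731, Dorne 7.510, Arden 6.719, Galen 14.296, Farrow 6.556, Carrow 12.634.
Rounding down: Brisco 7, Dorne 7, Arden 6, Galen 14, Farrow 6, Carrow 12 (total 52).
Arden receives 6.

6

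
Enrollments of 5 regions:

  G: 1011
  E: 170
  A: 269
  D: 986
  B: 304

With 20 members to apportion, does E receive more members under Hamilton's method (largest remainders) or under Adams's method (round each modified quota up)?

Hamilton: G 8, E 1, A 2, D 7, B 2.
Adams: G 7, E 2, A 2, D 7, B 2.
E gets 1 under Hamilton and 2 under Adams.

Adams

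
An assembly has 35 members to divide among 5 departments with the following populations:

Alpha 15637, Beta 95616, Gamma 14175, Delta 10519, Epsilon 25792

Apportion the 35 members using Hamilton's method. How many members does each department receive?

The standard divisor is 161739/35 ≈ 4621.114.
Standard quotas: Alpha 3.3838, Beta 20.6911, Gamma 3.0674, Delta 2.2763, Epsilon 5.5813.
Lower quotas: Alpha 3, Beta 20, Gamma 3, Delta 2, Epsilon 5 (sum 33, leaving 2 seats).
Remainders in descending order: Beta 0.6911, Epsilon 0.5813, Alpha 0.3838, Delta 0.2763, Gamma 0.0674.
The surplus seats go to Beta, Epsilon.

Alpha 3, Beta 21, Gamma 3, Delta 2, Epsilon 6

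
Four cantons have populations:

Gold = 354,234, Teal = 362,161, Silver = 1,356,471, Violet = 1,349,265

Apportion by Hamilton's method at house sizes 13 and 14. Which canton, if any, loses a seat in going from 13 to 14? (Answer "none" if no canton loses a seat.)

At 13 seats: Gold 1, Teal 2, Silver 5, Violet 5.
At 14 seats: Gold 1, Teal 1, Silver 6, Violet 6.
Teal drops from 2 to 1.

Teal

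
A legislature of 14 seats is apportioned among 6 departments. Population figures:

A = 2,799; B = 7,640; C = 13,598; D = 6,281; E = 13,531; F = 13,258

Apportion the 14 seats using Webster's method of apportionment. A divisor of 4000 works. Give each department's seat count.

A: 1, B: 2, C: 3, D: 2, E: 3, F: 3

With modified divisor 4000: modified quotas A 0.700, B 1.910, C 3.400, D 1.570, E 3.383, F 3.314.
Rounding to the nearest integer: A 1, B 2, C 3, D 2, E 3, F 3 (total 14).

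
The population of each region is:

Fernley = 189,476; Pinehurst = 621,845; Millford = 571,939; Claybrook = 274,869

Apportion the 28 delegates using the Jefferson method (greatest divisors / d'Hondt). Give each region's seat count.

Fernley 3, Pinehurst 11, Millford 10, Claybrook 4

Standard divisor 1658129/28 ≈ 59218.893; standard quotas: Fernley 3.200, Pinehurst 10.501, Millford 9.658, Claybrook 4.642.
Rounding down gives 3, 10, 9, 4 = 26 seats, so the divisor must be adjusted.
With modified divisor 55800: modified quotas Fernley 3.396, Pinehurst 11.144, Millford 10.250, Claybrook 4.926.
Rounding down: Fernley 3, Pinehurst 11, Millford 10, Claybrook 4 (total 28).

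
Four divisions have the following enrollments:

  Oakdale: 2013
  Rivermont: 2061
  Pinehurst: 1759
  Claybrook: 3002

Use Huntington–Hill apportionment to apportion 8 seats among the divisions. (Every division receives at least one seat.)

With divisor 1235: modified quotas Oakdale 1.630, Rivermont 1.669, Pinehurst 1.424, Claybrook 2.431.
Geometric-mean thresholds: Oakdale √(1·2)=1.414, Rivermont √(1·2)=1.414, Pinehurst √(1·2)=1.414, Claybrook √(2·3)=2.449.
Each quota rounded against its threshold gives Oakdale 2, Rivermont 2, Pinehurst 2, Claybrook 2 (total 8).

Oakdale=2; Rivermont=2; Pinehurst=2; Claybrook=2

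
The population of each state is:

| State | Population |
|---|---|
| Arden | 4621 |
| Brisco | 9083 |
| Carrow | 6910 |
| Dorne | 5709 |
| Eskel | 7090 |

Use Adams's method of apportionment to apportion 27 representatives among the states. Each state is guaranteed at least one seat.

Arden 4, Brisco 7, Carrow 5, Dorne 5, Eskel 6

Standard divisor 33413/27 ≈ 1237.519; standard quotas: Arden 3.734, Brisco 7.340, Carrow 5.584, Dorne 4.613, Eskel 5.729.
Rounding up gives 4, 8, 6, 5, 6 = 29 seats, so the divisor must be adjusted.
With modified divisor 1400: modified quotas Arden 3.301, Brisco 6.488, Carrow 4.936, Dorne 4.078, Eskel 5.064.
Rounding up: Arden 4, Brisco 7, Carrow 5, Dorne 5, Eskel 6 (total 27).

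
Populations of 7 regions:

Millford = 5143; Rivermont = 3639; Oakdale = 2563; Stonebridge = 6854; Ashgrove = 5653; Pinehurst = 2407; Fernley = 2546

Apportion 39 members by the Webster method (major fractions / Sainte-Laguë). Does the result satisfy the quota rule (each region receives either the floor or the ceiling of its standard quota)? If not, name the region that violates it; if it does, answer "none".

Standard quotas: Millford 6.963, Rivermont 4.927, Oakdale 3.470, Stonebridge 9.280, Ashgrove 7.654, Pinehurst 3.259, Fernley 3.447.
Webster allocation: Millford 7, Rivermont 5, Oakdale 4, Stonebridge 9, Ashgrove 8, Pinehurst 3, Fernley 3.
Every allocation lies between the lower and upper quota.

none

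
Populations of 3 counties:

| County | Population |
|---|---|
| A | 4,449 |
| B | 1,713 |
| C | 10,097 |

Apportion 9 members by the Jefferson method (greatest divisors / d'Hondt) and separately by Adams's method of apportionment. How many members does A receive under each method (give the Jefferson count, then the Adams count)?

2 and 3

Jefferson: A 2, B 1, C 6.
Adams: A 3, B 1, C 5.
A gets 2 under Jefferson and 3 under Adams.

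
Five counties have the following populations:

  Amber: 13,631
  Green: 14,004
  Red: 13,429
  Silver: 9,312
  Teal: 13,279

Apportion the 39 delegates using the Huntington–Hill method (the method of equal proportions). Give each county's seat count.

Amber=8; Green=9; Red=8; Silver=6; Teal=8

With divisor 1628: modified quotas Amber 8.373, Green 8.602, Red 8.249, Silver 5.720, Teal 8.157.
Geometric-mean thresholds: Amber √(8·9)=8.485, Green √(8·9)=8.485, Red √(8·9)=8.485, Silver √(5·6)=5.477, Teal √(8·9)=8.485.
Each quota rounded against its threshold gives Amber 8, Green 9, Red 8, Silver 6, Teal 8 (total 39).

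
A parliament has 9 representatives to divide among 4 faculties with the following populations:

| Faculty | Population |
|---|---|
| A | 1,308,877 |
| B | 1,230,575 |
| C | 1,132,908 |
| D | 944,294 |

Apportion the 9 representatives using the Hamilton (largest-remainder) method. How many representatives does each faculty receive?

Total 4616654; standard divisor 4616654/9 ≈ 512961.556.
Standard quotas: A 2.5516, B 2.3990, C 2.2086, D 1.8409.
Lower quotas: A 2, B 2, C 2, D 1 (sum 7, leaving 2 seats).
Remainders in descending order: D 0.8409, A 0.5516, B 0.3990, C 0.2086.
The surplus seats go to D, A.

A 3, B 2, C 2, D 2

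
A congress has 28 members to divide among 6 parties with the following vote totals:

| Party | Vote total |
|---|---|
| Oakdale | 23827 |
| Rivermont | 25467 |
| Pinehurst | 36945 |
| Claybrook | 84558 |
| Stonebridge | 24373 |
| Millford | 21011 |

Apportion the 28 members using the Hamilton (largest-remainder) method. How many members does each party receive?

The standard divisor is 216181/28 ≈ 7720.75.
Standard quotas: Oakdale 3.0861, Rivermont 3.2985, Pinehurst 4.7852, Claybrook 10.9520, Stonebridge 3.1568, Millford 2.7214.
Lower quotas: Oakdale 3, Rivermont 3, Pinehurst 4, Claybrook 10, Stonebridge 3, Millford 2 (sum 25, leaving 3 seats).
Remainders in descending order: Claybrook 0.9520, Pinehurst 0.7852, Millford 0.7214, Rivermont 0.2985, Stonebridge 0.1568, Oakdale 0.0861.
Largest remainders: Claybrook, Pinehurst, Millford receive the extra seats.

Oakdale 3, Rivermont 3, Pinehurst 5, Claybrook 11, Stonebridge 3, Millford 3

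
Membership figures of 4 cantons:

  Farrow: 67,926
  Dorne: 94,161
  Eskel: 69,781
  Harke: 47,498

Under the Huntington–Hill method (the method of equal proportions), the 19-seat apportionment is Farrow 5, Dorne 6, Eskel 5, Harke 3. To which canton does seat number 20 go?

Dorne

Priority for the next seat is population ÷ (√(s·(s+1))).
Priorities: Farrow 12401.534, Dorne 14529.358, Eskel 12740.209, Harke 13711.492.
Highest priority: Dorne.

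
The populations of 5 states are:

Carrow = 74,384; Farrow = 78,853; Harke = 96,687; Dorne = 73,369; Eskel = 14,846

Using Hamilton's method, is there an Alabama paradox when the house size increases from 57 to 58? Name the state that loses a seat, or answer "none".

Eskel

At 57 seats: Carrow 13, Farrow 13, Harke 16, Dorne 12, Eskel 3.
At 58 seats: Carrow 13, Farrow 13, Harke 17, Dorne 13, Eskel 2.
Eskel drops from 3 to 2.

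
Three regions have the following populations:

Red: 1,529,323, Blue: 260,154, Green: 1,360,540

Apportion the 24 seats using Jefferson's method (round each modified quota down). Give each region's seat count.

Standard divisor 3150017/24 ≈ 131250.708; standard quotas: Red 11.652, Blue 1.982, Green 10.366.
Rounding down gives 11, 1, 10 = 22 seats, so the divisor must be adjusted.
With modified divisor 125600: modified quotas Red 12.176, Blue 2.071, Green 10.832.
Rounding down: Red 12, Blue 2, Green 10 (total 24).

Red 12, Blue 2, Green 10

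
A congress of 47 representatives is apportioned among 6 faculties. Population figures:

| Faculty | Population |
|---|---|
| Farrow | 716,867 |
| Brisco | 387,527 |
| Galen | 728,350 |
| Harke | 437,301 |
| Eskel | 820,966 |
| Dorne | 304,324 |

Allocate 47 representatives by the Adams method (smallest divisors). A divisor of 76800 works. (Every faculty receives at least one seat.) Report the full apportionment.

With modified divisor 76800: modified quotas Farrow 9.334, Brisco 5.046, Galen 9.484, Harke 5.694, Eskel 10.690, Dorne 3.963.
Rounding up: Farrow 10, Brisco 6, Galen 10, Harke 6, Eskel 11, Dorne 4 (total 47).

Farrow 10, Brisco 6, Galen 10, Harke 6, Eskel 11, Dorne 4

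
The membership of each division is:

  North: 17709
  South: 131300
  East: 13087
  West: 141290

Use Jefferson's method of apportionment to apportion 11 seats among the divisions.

North=0; South=5; East=0; West=6

Standard divisor 303386/11 ≈ 27580.545; standard quotas: North 0.642, South 4.761, East 0.475, West 5.123.
Rounding down gives 0, 4, 0, 5 = 9 seats, so the divisor must be adjusted.
With modified divisor 22700: modified quotas North 0.780, South 5.784, East 0.577, West 6.224.
Rounding down: North 0, South 5, East 0, West 6 (total 11).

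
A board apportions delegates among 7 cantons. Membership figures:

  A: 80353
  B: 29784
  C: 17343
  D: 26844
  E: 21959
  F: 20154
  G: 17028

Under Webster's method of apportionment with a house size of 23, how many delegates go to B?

Standard divisor 213465/23 ≈ 9281.087; standard quotas: A 8.658, B 3.209, C 1.869, D 2.892, E 2.366, F 2.172, G 1.835.
Rounding to the nearest integer gives A 9, B 3, C 2, D 3, E 2, F 2, G 2 — total 23, matching the house size, so no adjustment is needed.
B receives 3.

3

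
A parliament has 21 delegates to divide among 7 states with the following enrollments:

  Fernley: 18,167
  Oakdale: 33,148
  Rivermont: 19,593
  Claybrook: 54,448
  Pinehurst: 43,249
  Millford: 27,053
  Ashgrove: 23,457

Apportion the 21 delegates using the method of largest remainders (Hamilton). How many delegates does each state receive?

Fernley=2, Oakdale=3, Rivermont=2, Claybrook=5, Pinehurst=4, Millford=3, Ashgrove=2

Total 219115; standard divisor 219115/21 ≈ 10434.048.
Standard quotas: Fernley 1.7411, Oakdale 3.1769, Rivermont 1.8778, Claybrook 5.2183, Pinehurst 4.1450, Millford 2.5928, Ashgrove 2.2481.
Lower quotas: Fernley 1, Oakdale 3, Rivermont 1, Claybrook 5, Pinehurst 4, Millford 2, Ashgrove 2 (sum 18, leaving 3 seats).
Remainders in descending order: Rivermont 0.8778, Fernley 0.7411, Millford 0.5928, Ashgrove 0.2481, Claybrook 0.2183, Oakdale 0.1769, Pinehurst 0.1450.
Largest remainders: Rivermont, Fernley, Millford receive the extra seats.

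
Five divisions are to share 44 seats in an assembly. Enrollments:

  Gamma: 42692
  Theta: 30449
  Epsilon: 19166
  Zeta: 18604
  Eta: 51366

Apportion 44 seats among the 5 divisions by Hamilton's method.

Gamma=12, Theta=8, Epsilon=5, Zeta=5, Eta=14

Standard divisor: 162277 ÷ 44 ≈ 3688.114.
Standard quotas: Gamma 11.5756, Theta 8.2560, Epsilon 5.1967, Zeta 5.0443, Eta 13.9274.
Lower quotas: Gamma 11, Theta 8, Epsilon 5, Zeta 5, Eta 13 (sum 42, leaving 2 seats).
Remainders in descending order: Eta 0.9274, Gamma 0.5756, Theta 0.2560, Epsilon 0.1967, Zeta 0.0443.
Largest remainders: Eta, Gamma receive the extra seats.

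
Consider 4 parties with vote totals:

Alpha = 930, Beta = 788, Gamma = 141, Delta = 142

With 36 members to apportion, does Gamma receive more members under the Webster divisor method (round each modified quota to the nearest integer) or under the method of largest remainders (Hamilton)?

Webster: Alpha 16, Beta 14, Gamma 3, Delta 3.
Hamilton: Alpha 17, Beta 14, Gamma 2, Delta 3.
Gamma gets 3 under Webster and 2 under Hamilton.

Webster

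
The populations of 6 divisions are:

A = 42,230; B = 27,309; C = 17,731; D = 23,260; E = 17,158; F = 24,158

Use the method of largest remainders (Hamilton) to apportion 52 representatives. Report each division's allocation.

A 15, B 9, C 6, D 8, E 6, F 8

Standard divisor: 151846 ÷ 52 ≈ 2920.115.
Standard quotas: A 14.4618, B 9.3520, C 6.0720, D 7.9654, E 5.8758, F 8.2730.
Lower quotas: A 14, B 9, C 6, D 7, E 5, F 8 (sum 49, leaving 3 seats).
Remainders in descending order: D 0.9654, E 0.8758, A 0.4618, B 0.3520, F 0.2730, C 0.0720.
Largest remainders: D, E, A receive the extra seats.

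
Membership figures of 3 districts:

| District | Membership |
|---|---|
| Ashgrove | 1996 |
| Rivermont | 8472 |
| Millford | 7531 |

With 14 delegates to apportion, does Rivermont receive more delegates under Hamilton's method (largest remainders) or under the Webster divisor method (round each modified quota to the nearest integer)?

Hamilton: Ashgrove 1, Rivermont 7, Millford 6.
Webster: Ashgrove 2, Rivermont 6, Millford 6.
Rivermont gets 7 under Hamilton and 6 under Webster.

Hamilton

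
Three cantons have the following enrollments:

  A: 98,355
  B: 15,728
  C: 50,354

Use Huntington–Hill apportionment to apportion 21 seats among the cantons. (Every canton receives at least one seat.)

With divisor 7822: modified quotas A 12.574, B 2.011, C 6.437.
Geometric-mean thresholds: A √(12·13)=12.490, B √(2·3)=2.449, C √(6·7)=6.481.
Each quota rounded against its threshold gives A 13, B 2, C 6 (total 21).

A 13, B 2, C 6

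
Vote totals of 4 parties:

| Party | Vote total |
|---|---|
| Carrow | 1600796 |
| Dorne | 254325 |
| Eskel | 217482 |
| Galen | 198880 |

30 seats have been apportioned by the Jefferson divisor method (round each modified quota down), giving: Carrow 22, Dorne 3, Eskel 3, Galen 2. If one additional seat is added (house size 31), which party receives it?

Priority for the next seat is population ÷ (current seats + 1).
Priorities: Carrow 69599.826, Dorne 63581.250, Eskel 54370.500, Galen 66293.333.
Highest priority: Carrow.

Carrow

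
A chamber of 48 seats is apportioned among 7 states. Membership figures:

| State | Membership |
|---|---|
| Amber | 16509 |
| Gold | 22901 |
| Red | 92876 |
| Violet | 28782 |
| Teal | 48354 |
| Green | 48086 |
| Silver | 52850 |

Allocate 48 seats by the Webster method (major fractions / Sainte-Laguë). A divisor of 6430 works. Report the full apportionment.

With modified divisor 6430: modified quotas Amber 2.567, Gold 3.562, Red 14.444, Violet 4.476, Teal 7.520, Green 7.478, Silver 8.219.
Rounding to the nearest integer: Amber 3, Gold 4, Red 14, Violet 4, Teal 8, Green 7, Silver 8 (total 48).

Amber 3, Gold 4, Red 14, Violet 4, Teal 8, Green 7, Silver 8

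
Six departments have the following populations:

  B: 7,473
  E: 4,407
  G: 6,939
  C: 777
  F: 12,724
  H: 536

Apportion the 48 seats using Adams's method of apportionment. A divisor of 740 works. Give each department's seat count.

With modified divisor 740: modified quotas B 10.099, E 5.955, G 9.377, C 1.050, F 17.195, H 0.724.
Rounding up: B 11, E 6, G 10, C 2, F 18, H 1 (total 48).

B: 11, E: 6, G: 10, C: 2, F: 18, H: 1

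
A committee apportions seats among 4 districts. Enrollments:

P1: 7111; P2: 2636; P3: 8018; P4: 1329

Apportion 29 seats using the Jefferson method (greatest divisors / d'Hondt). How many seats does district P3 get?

Standard divisor 19094/29 ≈ 658.414; standard quotas: P1 10.800, P2 4.004, P3 12.178, P4 2.018.
Rounding down gives 10, 4, 12, 2 = 28 seats, so the divisor must be adjusted.
With modified divisor 630: modified quotas P1 11.287, P2 4.184, P3 12.727, P4 2.110.
Rounding down: P1 11, P2 4, P3 12, P4 2 (total 29).
P3 receives 12.

12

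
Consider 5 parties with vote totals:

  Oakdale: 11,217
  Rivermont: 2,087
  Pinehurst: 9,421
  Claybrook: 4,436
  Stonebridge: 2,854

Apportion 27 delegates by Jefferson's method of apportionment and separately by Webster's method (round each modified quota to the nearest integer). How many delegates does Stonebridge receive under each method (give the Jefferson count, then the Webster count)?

Jefferson: Oakdale 10, Rivermont 2, Pinehurst 9, Claybrook 4, Stonebridge 2.
Webster: Oakdale 10, Rivermont 2, Pinehurst 8, Claybrook 4, Stonebridge 3.
Stonebridge gets 2 under Jefferson and 3 under Webster.

2 and 3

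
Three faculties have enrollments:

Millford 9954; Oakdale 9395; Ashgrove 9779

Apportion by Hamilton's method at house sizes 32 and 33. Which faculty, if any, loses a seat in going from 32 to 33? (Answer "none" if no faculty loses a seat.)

none

At 32 seats: Millford 11, Oakdale 10, Ashgrove 11.
At 33 seats: Millford 11, Oakdale 11, Ashgrove 11.
No faculty's allocation decreased.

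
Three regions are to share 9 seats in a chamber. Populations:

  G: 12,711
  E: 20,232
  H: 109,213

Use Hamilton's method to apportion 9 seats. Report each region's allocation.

The standard divisor is 142156/9 ≈ 15795.111.
Standard quotas: G 0.8047, E 1.2809, H 6.9144.
Lower quotas: G 0, E 1, H 6 (sum 7, leaving 2 seats).
Remainders in descending order: H 0.9144, G 0.8047, E 0.2809.
Largest remainders: H, G receive the extra seats.

G: 1; E: 1; H: 7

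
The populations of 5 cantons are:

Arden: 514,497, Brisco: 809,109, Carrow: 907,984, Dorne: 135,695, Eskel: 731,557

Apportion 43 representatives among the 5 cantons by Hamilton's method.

Arden: 7, Brisco: 11, Carrow: 13, Dorne: 2, Eskel: 10

Total 3098842; standard divisor 3098842/43 ≈ 72066.093.
Standard quotas: Arden 7.1392, Brisco 11.2273, Carrow 12.5993, Dorne 1.8829, Eskel 10.1512.
Lower quotas: Arden 7, Brisco 11, Carrow 12, Dorne 1, Eskel 10 (sum 41, leaving 2 seats).
Remainders in descending order: Dorne 0.8829, Carrow 0.5993, Brisco 0.2273, Eskel 0.1512, Arden 0.1392.
The surplus seats go to Dorne, Carrow.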